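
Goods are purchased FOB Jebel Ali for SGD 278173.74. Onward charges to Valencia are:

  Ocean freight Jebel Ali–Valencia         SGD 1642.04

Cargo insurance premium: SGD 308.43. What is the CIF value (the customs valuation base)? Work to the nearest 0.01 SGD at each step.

CIF value: SGD 280124.21

CIF = FOB price + freight + insurance
CIF = 278173.74 + 1642.04 + 308.43 = 280124.21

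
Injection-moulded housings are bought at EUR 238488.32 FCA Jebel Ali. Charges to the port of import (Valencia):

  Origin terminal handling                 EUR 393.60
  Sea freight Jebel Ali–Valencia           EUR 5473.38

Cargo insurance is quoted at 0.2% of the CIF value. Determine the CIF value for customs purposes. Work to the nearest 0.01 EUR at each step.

CIF value: EUR 244844.99

Let C be the CIF value. C = FCA price + pre-shipment costs + freight + 0.2% × C
C − 0.2% × C = 238488.32 + 393.60 + 5473.38
0.998 × C = 244355.30
C = 244355.30 / 0.998 = 244844.99
Insurance premium = 0.2% × 244844.99 = 489.69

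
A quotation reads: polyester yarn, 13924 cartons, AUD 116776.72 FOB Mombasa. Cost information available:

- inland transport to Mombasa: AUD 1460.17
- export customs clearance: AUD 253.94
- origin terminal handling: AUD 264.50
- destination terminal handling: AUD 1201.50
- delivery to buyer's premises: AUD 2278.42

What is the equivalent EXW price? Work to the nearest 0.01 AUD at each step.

EXW price: AUD 114798.11

Not relevant to the conversion: destination terminal, delivery — on the buyer under both terms; not part of either seller's price.
From FOB to EXW, the seller no longer bears: inland to port, export clearance, origin terminal.
EXW price = 116776.72 − 1460.17 − 253.94 − 264.50 = 114798.11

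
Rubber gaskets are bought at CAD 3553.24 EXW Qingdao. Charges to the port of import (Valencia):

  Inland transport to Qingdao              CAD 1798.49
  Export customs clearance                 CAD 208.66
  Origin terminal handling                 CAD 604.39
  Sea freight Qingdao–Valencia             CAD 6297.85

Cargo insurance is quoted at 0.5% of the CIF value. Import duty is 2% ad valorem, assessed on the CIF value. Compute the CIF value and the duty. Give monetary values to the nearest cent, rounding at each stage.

CIF value: CAD 12525.26; import duty: CAD 250.51

Let C be the CIF value. C = EXW price + pre-shipment costs + freight + 0.5% × C
C − 0.5% × C = 3553.24 + 1798.49 + 208.66 + 604.39 + 6297.85
0.995 × C = 12462.63
C = 12462.63 / 0.995 = 12525.26
Insurance premium = 0.5% × 12525.26 = 62.63
Import duty = 12525.26 × 2% = 250.51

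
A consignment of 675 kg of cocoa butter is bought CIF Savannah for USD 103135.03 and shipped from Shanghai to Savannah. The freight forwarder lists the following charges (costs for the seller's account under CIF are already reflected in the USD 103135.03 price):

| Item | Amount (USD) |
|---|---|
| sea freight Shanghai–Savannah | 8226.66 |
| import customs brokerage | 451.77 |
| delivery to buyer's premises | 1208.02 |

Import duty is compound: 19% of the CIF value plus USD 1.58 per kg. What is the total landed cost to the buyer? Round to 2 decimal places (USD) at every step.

CIF: the seller pays costs through ocean freight and marine insurance to the destination port.
Already in the invoice (seller's account under CIF): freight — exclude.
The CIF price already equals the CIF value: 103135.03
Ad valorem component: 103135.03 × 19% = 19595.66
Specific component: 675 × 1.58 = 1066.50
Import duty = 19595.66 + 1066.50 = 20662.16
Buyer bears: brokerage 451.77 + delivery 1208.02 + duty 20662.16 = 22321.95
Landed cost = invoice 103135.03 + 22321.95 = 125456.98

Total landed cost: USD 125456.98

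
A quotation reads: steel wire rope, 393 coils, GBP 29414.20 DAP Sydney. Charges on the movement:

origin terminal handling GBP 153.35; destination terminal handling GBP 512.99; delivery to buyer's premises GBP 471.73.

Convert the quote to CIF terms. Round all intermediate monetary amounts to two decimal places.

CIF price: GBP 28429.48

Not relevant to the conversion: origin terminal — on the seller under both DAP and CIF; already in the DAP price and stays in the CIF price.
From DAP to CIF, the seller no longer bears: destination terminal, delivery.
CIF price = 29414.20 − 512.99 − 471.73 = 28429.48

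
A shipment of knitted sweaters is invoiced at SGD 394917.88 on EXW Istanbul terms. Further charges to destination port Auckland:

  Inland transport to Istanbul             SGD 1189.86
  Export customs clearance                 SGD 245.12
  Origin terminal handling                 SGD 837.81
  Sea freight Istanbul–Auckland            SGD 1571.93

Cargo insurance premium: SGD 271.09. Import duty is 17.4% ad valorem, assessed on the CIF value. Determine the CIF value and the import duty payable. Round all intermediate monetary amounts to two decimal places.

CIF value: SGD 399033.69; import duty: SGD 69431.86

CIF = EXW price + pre-shipment costs + freight + insurance
CIF = 394917.88 + 1189.86 + 245.12 + 837.81 + 1571.93 + 271.09 = 399033.69
Import duty = 399033.69 × 17.4% = 69431.86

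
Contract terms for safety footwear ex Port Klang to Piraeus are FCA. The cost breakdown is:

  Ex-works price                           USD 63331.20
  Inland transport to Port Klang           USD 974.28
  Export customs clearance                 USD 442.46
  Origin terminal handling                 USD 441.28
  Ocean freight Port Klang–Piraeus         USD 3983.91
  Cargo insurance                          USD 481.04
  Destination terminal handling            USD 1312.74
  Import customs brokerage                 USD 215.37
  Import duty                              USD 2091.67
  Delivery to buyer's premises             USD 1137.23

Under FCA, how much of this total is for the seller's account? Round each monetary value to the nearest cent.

Seller's account: USD 64747.94

FCA: the seller delivers export-cleared goods to the carrier; the buyer bears costs from that point.
Seller's account: goods 63331.20 + inland to port 974.28 + export clearance 442.46 = 64747.94
Buyer's account: origin terminal 441.28 + freight 3983.91 + insurance 481.04 + destination terminal 1312.74 + brokerage 215.37 + duty 2091.67 + delivery 1137.23 = 9663.24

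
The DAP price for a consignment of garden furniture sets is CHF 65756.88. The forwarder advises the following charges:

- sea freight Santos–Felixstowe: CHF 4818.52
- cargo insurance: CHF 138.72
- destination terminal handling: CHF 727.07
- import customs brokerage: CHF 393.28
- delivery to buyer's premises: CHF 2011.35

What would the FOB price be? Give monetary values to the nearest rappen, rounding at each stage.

FOB price: CHF 58061.22

Not relevant to the conversion: brokerage — on the buyer under both terms; not part of either seller's price.
From DAP to FOB, the seller no longer bears: freight, insurance, destination terminal, delivery.
FOB price = 65756.88 − 4818.52 − 138.72 − 727.07 − 2011.35 = 58061.22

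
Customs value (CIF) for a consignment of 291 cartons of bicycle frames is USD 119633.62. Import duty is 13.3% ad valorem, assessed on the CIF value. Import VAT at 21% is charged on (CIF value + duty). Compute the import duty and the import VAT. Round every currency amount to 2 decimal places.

Import duty: USD 15911.27; import VAT: USD 28464.43

Import duty = 119633.62 × 13.3% = 15911.27
VAT base = CIF + duty = 119633.62 + 15911.27 = 135544.89
Import VAT = 135544.89 × 21% = 28464.43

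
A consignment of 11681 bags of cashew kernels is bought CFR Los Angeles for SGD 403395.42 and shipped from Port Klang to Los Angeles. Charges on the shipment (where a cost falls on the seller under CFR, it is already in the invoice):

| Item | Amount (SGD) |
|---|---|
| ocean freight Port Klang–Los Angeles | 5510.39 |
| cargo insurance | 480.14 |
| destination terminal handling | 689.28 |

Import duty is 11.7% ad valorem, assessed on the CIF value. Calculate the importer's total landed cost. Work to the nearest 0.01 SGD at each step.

CFR: the seller pays costs through ocean freight to the destination port, but not insurance.
Already in the invoice (seller's account under CFR): freight — exclude.
CIF value = CFR price + insurance = 403395.42 + 480.14 = 403875.56
Import duty = 403875.56 × 11.7% = 47253.44
Buyer bears: insurance 480.14 + destination terminal 689.28 + duty 47253.44 = 48422.86
Landed cost = invoice 403395.42 + 48422.86 = 451818.28

Total landed cost: SGD 451818.28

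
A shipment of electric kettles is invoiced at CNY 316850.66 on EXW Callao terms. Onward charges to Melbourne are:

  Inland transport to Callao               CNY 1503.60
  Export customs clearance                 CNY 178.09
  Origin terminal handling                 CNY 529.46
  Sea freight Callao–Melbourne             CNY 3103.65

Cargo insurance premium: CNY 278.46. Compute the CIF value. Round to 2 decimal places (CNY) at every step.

CIF = EXW price + pre-shipment costs + freight + insurance
CIF = 316850.66 + 1503.60 + 178.09 + 529.46 + 3103.65 + 278.46 = 322443.92

CIF value: CNY 322443.92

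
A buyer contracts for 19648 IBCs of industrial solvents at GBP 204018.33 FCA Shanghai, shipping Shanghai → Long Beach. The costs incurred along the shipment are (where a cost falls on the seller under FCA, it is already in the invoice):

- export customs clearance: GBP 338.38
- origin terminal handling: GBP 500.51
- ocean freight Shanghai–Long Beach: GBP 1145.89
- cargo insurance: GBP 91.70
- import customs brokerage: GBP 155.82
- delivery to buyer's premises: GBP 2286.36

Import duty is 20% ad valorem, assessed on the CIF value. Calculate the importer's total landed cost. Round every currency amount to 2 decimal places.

Total landed cost: GBP 249349.90

FCA: the seller delivers export-cleared goods to the carrier; the buyer bears costs from that point.
Already in the invoice (seller's account under FCA): export clearance — exclude.
CIF value = FCA price + origin terminal + freight + insurance = 204018.33 + 500.51 + 1145.89 + 91.70 = 205756.43
Import duty = 205756.43 × 20% = 41151.29
Buyer bears: origin terminal 500.51 + freight 1145.89 + insurance 91.70 + brokerage 155.82 + delivery 2286.36 + duty 41151.29 = 45331.57
Landed cost = invoice 204018.33 + 45331.57 = 249349.90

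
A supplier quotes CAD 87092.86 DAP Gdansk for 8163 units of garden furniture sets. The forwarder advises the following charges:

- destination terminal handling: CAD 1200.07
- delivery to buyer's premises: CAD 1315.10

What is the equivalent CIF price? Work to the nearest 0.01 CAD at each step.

CIF price: CAD 84577.69

From DAP to CIF, the seller no longer bears: destination terminal, delivery.
CIF price = 87092.86 − 1200.07 − 1315.10 = 84577.69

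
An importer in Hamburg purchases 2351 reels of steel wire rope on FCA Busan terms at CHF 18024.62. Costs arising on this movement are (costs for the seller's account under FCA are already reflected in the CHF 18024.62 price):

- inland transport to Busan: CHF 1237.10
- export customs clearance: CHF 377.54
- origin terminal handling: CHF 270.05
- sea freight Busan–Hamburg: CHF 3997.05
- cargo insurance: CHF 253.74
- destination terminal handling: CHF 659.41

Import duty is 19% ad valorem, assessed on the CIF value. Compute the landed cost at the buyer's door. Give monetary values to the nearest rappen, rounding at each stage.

FCA: the seller delivers export-cleared goods to the carrier; the buyer bears costs from that point.
Already in the invoice (seller's account under FCA): inland to port, export clearance — exclude.
CIF value = FCA price + origin terminal + freight + insurance = 18024.62 + 270.05 + 3997.05 + 253.74 = 22545.46
Import duty = 22545.46 × 19% = 4283.64
Buyer bears: origin terminal 270.05 + freight 3997.05 + insurance 253.74 + destination terminal 659.41 + duty 4283.64 = 9463.89
Landed cost = invoice 18024.62 + 9463.89 = 27488.51

Total landed cost: CHF 27488.51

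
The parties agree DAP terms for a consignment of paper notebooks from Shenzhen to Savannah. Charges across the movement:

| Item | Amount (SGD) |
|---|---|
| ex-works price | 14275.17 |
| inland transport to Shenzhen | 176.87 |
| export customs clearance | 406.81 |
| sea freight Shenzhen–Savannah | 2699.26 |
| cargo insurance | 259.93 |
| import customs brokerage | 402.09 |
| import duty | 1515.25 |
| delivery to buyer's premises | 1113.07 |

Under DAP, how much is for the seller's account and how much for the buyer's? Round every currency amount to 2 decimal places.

DAP: the seller bears all costs to the named destination except import duty and clearance.
Seller's account: goods 14275.17 + inland to port 176.87 + export clearance 406.81 + freight 2699.26 + insurance 259.93 + delivery 1113.07 = 18931.11
Buyer's account: brokerage 402.09 + duty 1515.25 = 1917.34

Seller: SGD 18931.11; buyer: SGD 1917.34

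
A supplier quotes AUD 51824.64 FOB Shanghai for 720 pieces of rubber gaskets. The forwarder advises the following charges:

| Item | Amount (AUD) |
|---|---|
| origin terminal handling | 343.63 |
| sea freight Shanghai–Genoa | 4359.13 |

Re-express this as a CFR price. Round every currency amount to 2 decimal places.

CFR price: AUD 56183.77

Not relevant to the conversion: origin terminal — on the seller under both FOB and CFR; already in the FOB price and stays in the CFR price.
From FOB to CFR, the seller additionally bears: freight.
CFR price = 51824.64 + 4359.13 = 56183.77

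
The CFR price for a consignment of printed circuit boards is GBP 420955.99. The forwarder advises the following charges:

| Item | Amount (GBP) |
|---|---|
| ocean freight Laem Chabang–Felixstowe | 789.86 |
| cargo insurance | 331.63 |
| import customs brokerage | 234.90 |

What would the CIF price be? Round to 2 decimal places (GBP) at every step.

Not relevant to the conversion: freight — on the seller under both CFR and CIF; already in the CFR price and stays in the CIF price. brokerage — on the buyer under both terms; not part of either seller's price.
From CFR to CIF, the seller additionally bears: insurance.
CIF price = 420955.99 + 331.63 = 421287.62

CIF price: GBP 421287.62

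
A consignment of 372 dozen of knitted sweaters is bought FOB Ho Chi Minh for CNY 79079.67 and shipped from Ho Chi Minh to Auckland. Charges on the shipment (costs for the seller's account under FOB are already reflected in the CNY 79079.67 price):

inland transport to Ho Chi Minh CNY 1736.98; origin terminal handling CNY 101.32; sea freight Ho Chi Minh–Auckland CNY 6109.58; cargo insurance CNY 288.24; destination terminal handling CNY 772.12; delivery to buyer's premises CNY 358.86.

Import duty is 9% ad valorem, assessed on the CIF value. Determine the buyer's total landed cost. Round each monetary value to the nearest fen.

FOB: the seller bears costs until goods are on board at the origin port; the buyer bears freight, insurance and all costs thereafter.
Already in the invoice (seller's account under FOB): inland to port, origin terminal — exclude.
CIF value = FOB price + freight + insurance = 79079.67 + 6109.58 + 288.24 = 85477.49
Import duty = 85477.49 × 9% = 7692.97
Buyer bears: freight 6109.58 + insurance 288.24 + destination terminal 772.12 + delivery 358.86 + duty 7692.97 = 15221.77
Landed cost = invoice 79079.67 + 15221.77 = 94301.44

Total landed cost: CNY 94301.44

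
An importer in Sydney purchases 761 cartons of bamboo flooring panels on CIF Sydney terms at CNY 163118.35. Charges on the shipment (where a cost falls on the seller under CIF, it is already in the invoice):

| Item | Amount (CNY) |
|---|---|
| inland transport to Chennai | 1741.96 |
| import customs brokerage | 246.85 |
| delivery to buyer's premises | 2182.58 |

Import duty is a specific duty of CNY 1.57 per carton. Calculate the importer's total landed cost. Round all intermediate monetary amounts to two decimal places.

Total landed cost: CNY 166742.55

CIF: the seller pays costs through ocean freight and marine insurance to the destination port.
Already in the invoice (seller's account under CIF): inland to port — exclude.
The CIF price already equals the CIF value: 163118.35
Import duty = 761 × 1.57 = 1194.77
Buyer bears: brokerage 246.85 + delivery 2182.58 + duty 1194.77 = 3624.20
Landed cost = invoice 163118.35 + 3624.20 = 166742.55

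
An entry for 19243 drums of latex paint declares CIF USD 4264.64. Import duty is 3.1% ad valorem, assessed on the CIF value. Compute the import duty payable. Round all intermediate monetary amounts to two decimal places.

Import duty = 4264.64 × 3.1% = 132.20

Import duty: USD 132.20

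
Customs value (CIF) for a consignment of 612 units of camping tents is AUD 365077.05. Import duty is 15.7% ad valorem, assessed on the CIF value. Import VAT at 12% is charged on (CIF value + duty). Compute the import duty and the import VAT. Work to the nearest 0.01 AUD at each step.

Import duty: AUD 57317.10; import VAT: AUD 50687.30

Import duty = 365077.05 × 15.7% = 57317.10
VAT base = CIF + duty = 365077.05 + 57317.10 = 422394.15
Import VAT = 422394.15 × 12% = 50687.30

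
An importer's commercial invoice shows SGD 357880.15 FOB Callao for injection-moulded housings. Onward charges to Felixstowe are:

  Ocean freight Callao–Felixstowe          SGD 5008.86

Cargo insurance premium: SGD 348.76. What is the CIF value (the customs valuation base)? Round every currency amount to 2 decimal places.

CIF = FOB price + freight + insurance
CIF = 357880.15 + 5008.86 + 348.76 = 363237.77

CIF value: SGD 363237.77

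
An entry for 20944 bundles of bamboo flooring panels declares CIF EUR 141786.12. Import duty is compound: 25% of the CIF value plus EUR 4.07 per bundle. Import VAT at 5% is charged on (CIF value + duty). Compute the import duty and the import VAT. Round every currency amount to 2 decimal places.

Import duty: EUR 120688.61; import VAT: EUR 13123.74

Ad valorem component: 141786.12 × 25% = 35446.53
Specific component: 20944 × 4.07 = 85242.08
Import duty = 35446.53 + 85242.08 = 120688.61
VAT base = CIF + duty = 141786.12 + 120688.61 = 262474.73
Import VAT = 262474.73 × 5% = 13123.74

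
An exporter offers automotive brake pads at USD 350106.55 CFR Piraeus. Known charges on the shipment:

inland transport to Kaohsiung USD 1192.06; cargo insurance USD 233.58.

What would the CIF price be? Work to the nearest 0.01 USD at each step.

Not relevant to the conversion: inland to port — on the seller under both CFR and CIF; already in the CFR price and stays in the CIF price.
From CFR to CIF, the seller additionally bears: insurance.
CIF price = 350106.55 + 233.58 = 350340.13

CIF price: USD 350340.13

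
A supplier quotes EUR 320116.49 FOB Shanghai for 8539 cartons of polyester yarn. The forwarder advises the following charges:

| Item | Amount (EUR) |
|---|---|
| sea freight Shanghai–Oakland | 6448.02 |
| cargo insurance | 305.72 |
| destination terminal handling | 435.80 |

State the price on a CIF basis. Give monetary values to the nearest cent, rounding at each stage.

CIF price: EUR 326870.23

Not relevant to the conversion: destination terminal — on the buyer under both terms; not part of either seller's price.
From FOB to CIF, the seller additionally bears: freight, insurance.
CIF price = 320116.49 + 6448.02 + 305.72 = 326870.23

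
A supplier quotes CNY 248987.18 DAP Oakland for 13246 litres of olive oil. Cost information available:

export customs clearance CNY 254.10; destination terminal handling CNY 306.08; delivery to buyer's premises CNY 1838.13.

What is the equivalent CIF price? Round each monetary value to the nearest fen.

Not relevant to the conversion: export clearance — on the seller under both DAP and CIF; already in the DAP price and stays in the CIF price.
From DAP to CIF, the seller no longer bears: destination terminal, delivery.
CIF price = 248987.18 − 306.08 − 1838.13 = 246842.97

CIF price: CNY 246842.97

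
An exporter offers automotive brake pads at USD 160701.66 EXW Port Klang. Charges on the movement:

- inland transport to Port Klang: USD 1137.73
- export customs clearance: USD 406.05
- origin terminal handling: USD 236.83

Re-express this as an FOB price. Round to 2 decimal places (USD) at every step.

FOB price: USD 162482.27

From EXW to FOB, the seller additionally bears: inland to port, export clearance, origin terminal.
FOB price = 160701.66 + 1137.73 + 406.05 + 236.83 = 162482.27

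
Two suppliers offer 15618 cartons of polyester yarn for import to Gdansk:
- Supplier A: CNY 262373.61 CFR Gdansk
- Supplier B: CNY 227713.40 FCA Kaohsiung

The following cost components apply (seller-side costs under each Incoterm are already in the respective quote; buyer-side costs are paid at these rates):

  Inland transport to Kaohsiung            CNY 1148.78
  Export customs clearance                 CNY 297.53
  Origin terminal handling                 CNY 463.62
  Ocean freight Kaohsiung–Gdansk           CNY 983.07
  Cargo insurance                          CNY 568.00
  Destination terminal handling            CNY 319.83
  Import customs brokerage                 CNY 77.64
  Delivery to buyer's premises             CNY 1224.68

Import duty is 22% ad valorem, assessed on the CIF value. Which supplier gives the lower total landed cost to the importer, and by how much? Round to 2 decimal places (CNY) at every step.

Supplier A (CFR):
CIF value = CFR price + insurance = 262373.61 + 568.00 = 262941.61
Import duty = 262941.61 × 22% = 57847.15
Buyer bears (A): 568.00 + 319.83 + 77.64 + 1224.68 = 2190.15
Landed cost (A) = invoice 262373.61 + 2190.15 + duty 57847.15 = 322410.91
Supplier B (FCA):
CIF value = FCA price + origin terminal + freight + insurance = 227713.40 + 463.62 + 983.07 + 568.00 = 229728.09
Import duty = 229728.09 × 22% = 50540.18
Buyer bears (B): 463.62 + 983.07 + 568.00 + 319.83 + 77.64 + 1224.68 = 3636.84
Landed cost (B) = invoice 227713.40 + 3636.84 + duty 50540.18 = 281890.42
Difference = |322410.91 − 281890.42| = 40520.49

Supplier B is cheaper by CNY 40520.49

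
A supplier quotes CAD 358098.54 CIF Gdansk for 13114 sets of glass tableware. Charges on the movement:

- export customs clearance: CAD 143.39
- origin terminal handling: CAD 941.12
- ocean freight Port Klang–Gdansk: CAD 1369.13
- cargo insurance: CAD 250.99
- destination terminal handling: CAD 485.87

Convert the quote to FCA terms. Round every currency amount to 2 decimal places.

FCA price: CAD 355537.30

Not relevant to the conversion: export clearance — on the seller under both CIF and FCA; already in the CIF price and stays in the FCA price. destination terminal — on the buyer under both terms; not part of either seller's price.
From CIF to FCA, the seller no longer bears: origin terminal, freight, insurance.
FCA price = 358098.54 − 941.12 − 1369.13 − 250.99 = 355537.30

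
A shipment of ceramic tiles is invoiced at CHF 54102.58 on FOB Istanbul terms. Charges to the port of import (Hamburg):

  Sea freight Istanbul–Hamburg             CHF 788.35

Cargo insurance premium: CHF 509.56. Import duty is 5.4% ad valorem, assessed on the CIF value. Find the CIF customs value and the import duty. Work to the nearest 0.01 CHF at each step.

CIF = FOB price + freight + insurance
CIF = 54102.58 + 788.35 + 509.56 = 55400.49
Import duty = 55400.49 × 5.4% = 2991.63

CIF value: CHF 55400.49; import duty: CHF 2991.63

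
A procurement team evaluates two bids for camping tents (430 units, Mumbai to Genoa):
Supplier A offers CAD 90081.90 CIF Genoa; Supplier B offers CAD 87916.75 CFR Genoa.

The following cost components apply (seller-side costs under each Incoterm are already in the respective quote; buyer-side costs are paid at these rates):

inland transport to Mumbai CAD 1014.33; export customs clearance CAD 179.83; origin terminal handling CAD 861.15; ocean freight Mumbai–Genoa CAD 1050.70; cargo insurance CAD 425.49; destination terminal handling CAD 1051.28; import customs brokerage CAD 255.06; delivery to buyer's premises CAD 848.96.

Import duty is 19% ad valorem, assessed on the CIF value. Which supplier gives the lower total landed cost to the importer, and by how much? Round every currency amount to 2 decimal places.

Supplier A (CIF):
The CIF price already equals the CIF value: 90081.90
Import duty = 90081.90 × 19% = 17115.56
Buyer bears (A): 1051.28 + 255.06 + 848.96 = 2155.30
Landed cost (A) = invoice 90081.90 + 2155.30 + duty 17115.56 = 109352.76
Supplier B (CFR):
CIF value = CFR price + insurance = 87916.75 + 425.49 = 88342.24
Import duty = 88342.24 × 19% = 16785.03
Buyer bears (B): 425.49 + 1051.28 + 255.06 + 848.96 = 2580.79
Landed cost (B) = invoice 87916.75 + 2580.79 + duty 16785.03 = 107282.57
Difference = |109352.76 − 107282.57| = 2070.19

Supplier B is cheaper by CAD 2070.19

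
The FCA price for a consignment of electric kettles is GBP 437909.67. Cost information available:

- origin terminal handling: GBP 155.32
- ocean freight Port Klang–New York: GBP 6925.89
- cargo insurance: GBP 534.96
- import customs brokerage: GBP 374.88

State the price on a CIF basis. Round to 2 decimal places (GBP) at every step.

Not relevant to the conversion: brokerage — on the buyer under both terms; not part of either seller's price.
From FCA to CIF, the seller additionally bears: origin terminal, freight, insurance.
CIF price = 437909.67 + 155.32 + 6925.89 + 534.96 = 445525.84

CIF price: GBP 445525.84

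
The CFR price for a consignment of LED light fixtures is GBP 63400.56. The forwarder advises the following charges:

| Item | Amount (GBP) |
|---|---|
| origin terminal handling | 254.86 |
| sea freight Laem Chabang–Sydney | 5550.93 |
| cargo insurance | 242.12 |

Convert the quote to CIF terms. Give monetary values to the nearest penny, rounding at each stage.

Not relevant to the conversion: freight, origin terminal — on the seller under both CFR and CIF; already in the CFR price and stays in the CIF price.
From CFR to CIF, the seller additionally bears: insurance.
CIF price = 63400.56 + 242.12 = 63642.68

CIF price: GBP 63642.68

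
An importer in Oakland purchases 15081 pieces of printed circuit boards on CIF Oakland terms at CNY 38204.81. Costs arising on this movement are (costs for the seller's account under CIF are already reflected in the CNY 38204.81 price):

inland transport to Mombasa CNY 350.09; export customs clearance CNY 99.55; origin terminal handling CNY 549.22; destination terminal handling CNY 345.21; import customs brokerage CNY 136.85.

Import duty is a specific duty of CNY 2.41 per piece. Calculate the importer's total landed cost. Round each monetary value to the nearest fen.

CIF: the seller pays costs through ocean freight and marine insurance to the destination port.
Already in the invoice (seller's account under CIF): inland to port, export clearance, origin terminal — exclude.
The CIF price already equals the CIF value: 38204.81
Import duty = 15081 × 2.41 = 36345.21
Buyer bears: destination terminal 345.21 + brokerage 136.85 + duty 36345.21 = 36827.27
Landed cost = invoice 38204.81 + 36827.27 = 75032.08

Total landed cost: CNY 75032.08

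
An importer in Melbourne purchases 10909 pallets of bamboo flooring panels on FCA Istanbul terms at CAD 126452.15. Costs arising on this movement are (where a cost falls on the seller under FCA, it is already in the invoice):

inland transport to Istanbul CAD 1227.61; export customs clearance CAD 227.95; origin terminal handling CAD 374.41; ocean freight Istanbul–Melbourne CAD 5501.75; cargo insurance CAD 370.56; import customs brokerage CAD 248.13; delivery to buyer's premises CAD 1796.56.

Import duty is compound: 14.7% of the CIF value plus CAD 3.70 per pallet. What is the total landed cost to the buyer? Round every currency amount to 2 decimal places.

Total landed cost: CAD 194613.59

FCA: the seller delivers export-cleared goods to the carrier; the buyer bears costs from that point.
Already in the invoice (seller's account under FCA): inland to port, export clearance — exclude.
CIF value = FCA price + origin terminal + freight + insurance = 126452.15 + 374.41 + 5501.75 + 370.56 = 132698.87
Ad valorem component: 132698.87 × 14.7% = 19506.73
Specific component: 10909 × 3.70 = 40363.30
Import duty = 19506.73 + 40363.30 = 59870.03
Buyer bears: origin terminal 374.41 + freight 5501.75 + insurance 370.56 + brokerage 248.13 + delivery 1796.56 + duty 59870.03 = 68161.44
Landed cost = invoice 126452.15 + 68161.44 = 194613.59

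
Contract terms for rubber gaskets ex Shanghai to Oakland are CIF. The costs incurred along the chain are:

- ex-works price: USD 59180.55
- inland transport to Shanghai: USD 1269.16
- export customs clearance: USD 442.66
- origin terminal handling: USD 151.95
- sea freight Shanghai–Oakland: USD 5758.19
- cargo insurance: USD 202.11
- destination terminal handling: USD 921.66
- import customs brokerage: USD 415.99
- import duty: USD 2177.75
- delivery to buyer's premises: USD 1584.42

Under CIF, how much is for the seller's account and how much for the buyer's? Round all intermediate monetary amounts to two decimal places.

CIF: the seller pays costs through ocean freight and marine insurance to the destination port.
Seller's account: goods 59180.55 + inland to port 1269.16 + export clearance 442.66 + origin terminal 151.95 + freight 5758.19 + insurance 202.11 = 67004.62
Buyer's account: destination terminal 921.66 + brokerage 415.99 + duty 2177.75 + delivery 1584.42 = 5099.82

Seller: USD 67004.62; buyer: USD 5099.82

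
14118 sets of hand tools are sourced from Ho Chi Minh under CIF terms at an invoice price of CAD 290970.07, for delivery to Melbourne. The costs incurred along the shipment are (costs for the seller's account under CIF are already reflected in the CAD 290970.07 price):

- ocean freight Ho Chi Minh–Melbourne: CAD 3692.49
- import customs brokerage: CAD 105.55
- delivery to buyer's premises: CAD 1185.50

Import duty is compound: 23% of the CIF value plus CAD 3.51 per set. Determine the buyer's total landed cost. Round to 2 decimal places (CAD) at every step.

Total landed cost: CAD 408738.42

CIF: the seller pays costs through ocean freight and marine insurance to the destination port.
Already in the invoice (seller's account under CIF): freight — exclude.
The CIF price already equals the CIF value: 290970.07
Ad valorem component: 290970.07 × 23% = 66923.12
Specific component: 14118 × 3.51 = 49554.18
Import duty = 66923.12 + 49554.18 = 116477.30
Buyer bears: brokerage 105.55 + delivery 1185.50 + duty 116477.30 = 117768.35
Landed cost = invoice 290970.07 + 117768.35 = 408738.42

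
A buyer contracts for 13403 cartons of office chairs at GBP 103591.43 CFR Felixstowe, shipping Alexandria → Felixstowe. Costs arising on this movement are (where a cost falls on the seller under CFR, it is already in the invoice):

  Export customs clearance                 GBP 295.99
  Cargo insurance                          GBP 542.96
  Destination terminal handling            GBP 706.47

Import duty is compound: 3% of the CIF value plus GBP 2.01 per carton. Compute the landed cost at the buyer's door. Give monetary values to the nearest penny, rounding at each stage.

Total landed cost: GBP 134904.92

CFR: the seller pays costs through ocean freight to the destination port, but not insurance.
Already in the invoice (seller's account under CFR): export clearance — exclude.
CIF value = CFR price + insurance = 103591.43 + 542.96 = 104134.39
Ad valorem component: 104134.39 × 3% = 3124.03
Specific component: 13403 × 2.01 = 26940.03
Import duty = 3124.03 + 26940.03 = 30064.06
Buyer bears: insurance 542.96 + destination terminal 706.47 + duty 30064.06 = 31313.49
Landed cost = invoice 103591.43 + 31313.49 = 134904.92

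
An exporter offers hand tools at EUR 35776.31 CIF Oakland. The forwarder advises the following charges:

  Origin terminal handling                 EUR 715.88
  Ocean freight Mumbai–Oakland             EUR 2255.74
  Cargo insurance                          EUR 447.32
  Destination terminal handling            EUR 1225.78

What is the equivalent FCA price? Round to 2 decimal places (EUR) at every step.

FCA price: EUR 32357.37

Not relevant to the conversion: destination terminal — on the buyer under both terms; not part of either seller's price.
From CIF to FCA, the seller no longer bears: origin terminal, freight, insurance.
FCA price = 35776.31 − 715.88 − 2255.74 − 447.32 = 32357.37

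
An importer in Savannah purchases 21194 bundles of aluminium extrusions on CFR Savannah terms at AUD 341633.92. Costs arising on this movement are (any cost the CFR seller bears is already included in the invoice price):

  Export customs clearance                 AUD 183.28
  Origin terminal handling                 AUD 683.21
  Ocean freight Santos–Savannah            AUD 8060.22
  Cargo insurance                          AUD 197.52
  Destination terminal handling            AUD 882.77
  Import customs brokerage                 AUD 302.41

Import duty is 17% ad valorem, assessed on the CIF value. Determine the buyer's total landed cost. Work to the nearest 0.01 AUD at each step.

CFR: the seller pays costs through ocean freight to the destination port, but not insurance.
Already in the invoice (seller's account under CFR): export clearance, origin terminal, freight — exclude.
CIF value = CFR price + insurance = 341633.92 + 197.52 = 341831.44
Import duty = 341831.44 × 17% = 58111.34
Buyer bears: insurance 197.52 + destination terminal 882.77 + brokerage 302.41 + duty 58111.34 = 59494.04
Landed cost = invoice 341633.92 + 59494.04 = 401127.96

Total landed cost: AUD 401127.96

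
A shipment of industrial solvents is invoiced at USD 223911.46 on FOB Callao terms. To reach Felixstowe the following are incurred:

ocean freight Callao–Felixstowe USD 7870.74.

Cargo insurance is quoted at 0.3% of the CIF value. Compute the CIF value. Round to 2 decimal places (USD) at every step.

CIF value: USD 232479.64

Let C be the CIF value. C = FOB price + freight + 0.3% × C
C − 0.3% × C = 223911.46 + 7870.74
0.997 × C = 231782.20
C = 231782.20 / 0.997 = 232479.64
Insurance premium = 0.3% × 232479.64 = 697.44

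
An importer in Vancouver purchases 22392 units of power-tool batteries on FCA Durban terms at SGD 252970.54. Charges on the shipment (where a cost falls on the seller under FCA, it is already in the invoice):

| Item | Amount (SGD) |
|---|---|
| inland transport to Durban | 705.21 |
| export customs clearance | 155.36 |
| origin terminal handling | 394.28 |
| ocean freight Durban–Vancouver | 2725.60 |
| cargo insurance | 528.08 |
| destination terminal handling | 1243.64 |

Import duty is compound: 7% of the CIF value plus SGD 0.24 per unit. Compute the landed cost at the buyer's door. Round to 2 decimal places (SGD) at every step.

FCA: the seller delivers export-cleared goods to the carrier; the buyer bears costs from that point.
Already in the invoice (seller's account under FCA): inland to port, export clearance — exclude.
CIF value = FCA price + origin terminal + freight + insurance = 252970.54 + 394.28 + 2725.60 + 528.08 = 256618.50
Ad valorem component: 256618.50 × 7% = 17963.30
Specific component: 22392 × 0.24 = 5374.08
Import duty = 17963.30 + 5374.08 = 23337.38
Buyer bears: origin terminal 394.28 + freight 2725.60 + insurance 528.08 + destination terminal 1243.64 + duty 23337.38 = 28228.98
Landed cost = invoice 252970.54 + 28228.98 = 281199.52

Total landed cost: SGD 281199.52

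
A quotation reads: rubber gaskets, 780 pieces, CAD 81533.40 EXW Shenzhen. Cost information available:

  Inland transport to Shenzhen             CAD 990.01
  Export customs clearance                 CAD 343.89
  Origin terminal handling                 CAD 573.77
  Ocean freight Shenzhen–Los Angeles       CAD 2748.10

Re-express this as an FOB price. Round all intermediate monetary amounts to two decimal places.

FOB price: CAD 83441.07

Not relevant to the conversion: freight — on the buyer under both terms; not part of either seller's price.
From EXW to FOB, the seller additionally bears: inland to port, export clearance, origin terminal.
FOB price = 81533.40 + 990.01 + 343.89 + 573.77 = 83441.07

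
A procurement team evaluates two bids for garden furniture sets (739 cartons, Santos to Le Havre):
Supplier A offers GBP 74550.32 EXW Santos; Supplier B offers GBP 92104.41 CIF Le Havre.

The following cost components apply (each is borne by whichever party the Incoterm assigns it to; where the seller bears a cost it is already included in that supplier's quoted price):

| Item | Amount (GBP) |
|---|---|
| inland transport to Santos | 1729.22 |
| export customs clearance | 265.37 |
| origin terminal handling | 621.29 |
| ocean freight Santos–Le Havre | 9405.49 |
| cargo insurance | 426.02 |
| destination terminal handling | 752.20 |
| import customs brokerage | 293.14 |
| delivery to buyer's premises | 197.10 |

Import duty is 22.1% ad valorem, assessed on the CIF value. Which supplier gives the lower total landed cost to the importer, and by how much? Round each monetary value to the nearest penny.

Supplier A is cheaper by GBP 6235.28

Supplier A (EXW):
CIF value = EXW price + inland to port + export clearance + origin terminal + freight + insurance = 74550.32 + 1729.22 + 265.37 + 621.29 + 9405.49 + 426.02 = 86997.71
Import duty = 86997.71 × 22.1% = 19226.49
Buyer bears (A): 1729.22 + 265.37 + 621.29 + 9405.49 + 426.02 + 752.20 + 293.14 + 197.10 = 13689.83
Landed cost (A) = invoice 74550.32 + 13689.83 + duty 19226.49 = 107466.64
Supplier B (CIF):
The CIF price already equals the CIF value: 92104.41
Import duty = 92104.41 × 22.1% = 20355.07
Buyer bears (B): 752.20 + 293.14 + 197.10 = 1242.44
Landed cost (B) = invoice 92104.41 + 1242.44 + duty 20355.07 = 113701.92
Difference = |107466.64 − 113701.92| = 6235.28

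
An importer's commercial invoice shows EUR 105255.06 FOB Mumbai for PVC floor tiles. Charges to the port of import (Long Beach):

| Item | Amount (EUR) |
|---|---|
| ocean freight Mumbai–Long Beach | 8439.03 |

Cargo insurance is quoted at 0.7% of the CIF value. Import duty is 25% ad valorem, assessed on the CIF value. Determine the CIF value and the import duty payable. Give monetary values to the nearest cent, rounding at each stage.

CIF value: EUR 114495.56; import duty: EUR 28623.89

Let C be the CIF value. C = FOB price + freight + 0.7% × C
C − 0.7% × C = 105255.06 + 8439.03
0.993 × C = 113694.09
C = 113694.09 / 0.993 = 114495.56
Insurance premium = 0.7% × 114495.56 = 801.47
Import duty = 114495.56 × 25% = 28623.89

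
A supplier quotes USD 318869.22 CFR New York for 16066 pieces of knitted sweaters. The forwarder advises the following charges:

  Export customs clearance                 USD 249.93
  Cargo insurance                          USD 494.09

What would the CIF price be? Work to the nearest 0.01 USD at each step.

CIF price: USD 319363.31

Not relevant to the conversion: export clearance — on the seller under both CFR and CIF; already in the CFR price and stays in the CIF price.
From CFR to CIF, the seller additionally bears: insurance.
CIF price = 318869.22 + 494.09 = 319363.31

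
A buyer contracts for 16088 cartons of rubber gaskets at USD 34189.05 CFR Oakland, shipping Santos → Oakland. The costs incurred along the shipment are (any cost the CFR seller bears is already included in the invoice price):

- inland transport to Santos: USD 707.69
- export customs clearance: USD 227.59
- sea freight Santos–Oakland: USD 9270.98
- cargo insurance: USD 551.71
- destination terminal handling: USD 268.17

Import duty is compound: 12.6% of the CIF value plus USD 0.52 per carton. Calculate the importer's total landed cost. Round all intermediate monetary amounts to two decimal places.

CFR: the seller pays costs through ocean freight to the destination port, but not insurance.
Already in the invoice (seller's account under CFR): inland to port, export clearance, freight — exclude.
CIF value = CFR price + insurance = 34189.05 + 551.71 = 34740.76
Ad valorem component: 34740.76 × 12.6% = 4377.34
Specific component: 16088 × 0.52 = 8365.76
Import duty = 4377.34 + 8365.76 = 12743.10
Buyer bears: insurance 551.71 + destination terminal 268.17 + duty 12743.10 = 13562.98
Landed cost = invoice 34189.05 + 13562.98 = 47752.03

Total landed cost: USD 47752.03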